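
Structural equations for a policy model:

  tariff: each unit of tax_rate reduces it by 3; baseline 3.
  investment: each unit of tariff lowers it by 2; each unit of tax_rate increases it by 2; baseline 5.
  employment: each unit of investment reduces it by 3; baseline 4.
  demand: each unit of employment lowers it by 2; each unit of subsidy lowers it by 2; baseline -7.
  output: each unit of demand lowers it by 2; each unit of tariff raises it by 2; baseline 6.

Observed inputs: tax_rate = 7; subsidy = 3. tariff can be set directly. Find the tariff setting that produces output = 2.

tariff = 7

Intervening on tariff fixes its value directly, overriding its dependence on tax_rate.
Substituting into the investment equation gives investment = -2*tariff + 19.
This gives employment = 6*tariff - 53.
Substituting into the demand equation gives demand = -12*tariff + 93.
So output = 26*tariff - 180.
Solve 26*tariff - 180 = 2: tariff = (2 + 180) / 26 = 7.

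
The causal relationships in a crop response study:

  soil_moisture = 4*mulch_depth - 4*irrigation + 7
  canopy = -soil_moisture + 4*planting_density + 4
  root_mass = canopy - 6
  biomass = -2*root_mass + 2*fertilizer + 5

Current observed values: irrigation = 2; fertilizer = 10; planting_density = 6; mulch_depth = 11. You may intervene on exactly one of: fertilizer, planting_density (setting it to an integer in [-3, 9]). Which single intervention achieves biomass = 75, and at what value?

set planting_density = 5

Intervening on fertilizer: biomass = 2*fertilizer + 47. Reaching 75 requires fertilizer = 14, outside [-3, 9].
Intervening on planting_density: with other inputs at their observed values, biomass = -8*planting_density + 115. Solving for 75 gives planting_density = 5, within [-3, 9].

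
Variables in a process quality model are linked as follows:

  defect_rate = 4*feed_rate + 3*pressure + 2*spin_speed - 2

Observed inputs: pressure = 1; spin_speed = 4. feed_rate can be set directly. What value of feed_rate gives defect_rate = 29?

feed_rate = 5

Substituting into the defect_rate equation gives defect_rate = 4*feed_rate + 9.
Solve 4*feed_rate + 9 = 29: feed_rate = (29 - 9) / 4 = 5.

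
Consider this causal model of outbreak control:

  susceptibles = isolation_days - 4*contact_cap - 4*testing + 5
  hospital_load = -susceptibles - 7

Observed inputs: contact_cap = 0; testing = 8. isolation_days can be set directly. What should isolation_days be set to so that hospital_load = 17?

Substituting into the susceptibles equation gives susceptibles = isolation_days - 27.
Substituting into the hospital_load equation gives hospital_load = -isolation_days + 20.
Solve -isolation_days + 20 = 17: isolation_days = (17 - 20) / -1 = 3.

isolation_days = 3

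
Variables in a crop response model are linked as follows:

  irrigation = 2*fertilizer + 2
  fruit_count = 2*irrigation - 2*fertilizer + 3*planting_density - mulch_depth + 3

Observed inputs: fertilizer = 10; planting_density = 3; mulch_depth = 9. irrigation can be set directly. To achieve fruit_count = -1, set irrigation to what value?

irrigation = 8

Intervening on irrigation fixes its value directly, overriding its dependence on fertilizer.
Substituting into the fruit_count equation gives fruit_count = 2*irrigation - 17.
Solve 2*irrigation - 17 = -1: irrigation = (-1 + 17) / 2 = 8.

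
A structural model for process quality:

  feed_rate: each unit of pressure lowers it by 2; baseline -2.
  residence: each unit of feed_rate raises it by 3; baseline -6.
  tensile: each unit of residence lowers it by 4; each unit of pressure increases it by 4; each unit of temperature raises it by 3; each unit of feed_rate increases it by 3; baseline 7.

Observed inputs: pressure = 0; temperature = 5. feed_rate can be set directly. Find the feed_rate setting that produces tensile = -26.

feed_rate = 8

Intervening on feed_rate fixes its value directly, overriding its dependence on pressure.
Substituting into the tensile equation gives tensile = -9*feed_rate + 46.
Solve -9*feed_rate + 46 = -26: feed_rate = (-26 - 46) / -9 = 8.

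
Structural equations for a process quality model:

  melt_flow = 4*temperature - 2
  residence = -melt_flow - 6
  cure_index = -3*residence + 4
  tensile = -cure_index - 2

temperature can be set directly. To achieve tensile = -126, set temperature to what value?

Substituting into the residence equation gives residence = -4*temperature - 4.
cure_index becomes 12*temperature + 16.
Substituting into the tensile equation gives tensile = -12*temperature - 18.
Solve -12*temperature - 18 = -126: temperature = (-126 + 18) / -12 = 9.

temperature = 9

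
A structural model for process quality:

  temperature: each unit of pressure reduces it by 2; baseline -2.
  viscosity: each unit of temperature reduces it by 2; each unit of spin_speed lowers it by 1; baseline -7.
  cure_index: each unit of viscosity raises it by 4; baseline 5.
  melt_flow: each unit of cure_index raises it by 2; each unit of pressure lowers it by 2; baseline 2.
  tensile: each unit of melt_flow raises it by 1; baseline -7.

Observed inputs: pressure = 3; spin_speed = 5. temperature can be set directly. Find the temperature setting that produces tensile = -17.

temperature = -5

Intervening on temperature fixes its value directly, overriding its dependence on pressure.
Substituting into the viscosity equation gives viscosity = -2*temperature - 12.
So cure_index = -8*temperature - 43.
This gives melt_flow = -16*temperature - 90.
Substituting into the tensile equation gives tensile = -16*temperature - 97.
Solve -16*temperature - 97 = -17: temperature = (-17 + 97) / -16 = -5.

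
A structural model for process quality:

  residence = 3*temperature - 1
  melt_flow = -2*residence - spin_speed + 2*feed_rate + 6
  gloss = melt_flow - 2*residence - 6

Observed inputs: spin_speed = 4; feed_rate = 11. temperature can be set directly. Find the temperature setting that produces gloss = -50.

temperature = 6

Substituting into the melt_flow equation gives melt_flow = -6*temperature + 26.
Substituting into the gloss equation gives gloss = -12*temperature + 22.
Solve -12*temperature + 22 = -50: temperature = (-50 - 22) / -12 = 6.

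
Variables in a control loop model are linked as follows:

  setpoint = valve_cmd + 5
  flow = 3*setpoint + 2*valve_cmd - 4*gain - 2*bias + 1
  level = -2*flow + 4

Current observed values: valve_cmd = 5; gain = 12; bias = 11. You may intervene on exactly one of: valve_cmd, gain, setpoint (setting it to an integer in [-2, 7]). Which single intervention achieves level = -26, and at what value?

set gain = 1

Intervening on valve_cmd: level = -10*valve_cmd + 112. Reaching -26 requires valve_cmd = 69/5, not an integer.
Intervening on gain: with other inputs at their observed values, level = 8*gain - 34. Solving for -26 gives gain = 1, within [-2, 7].
Intervening on setpoint: level = -6*setpoint + 122. Reaching -26 requires setpoint = 74/3, not an integer.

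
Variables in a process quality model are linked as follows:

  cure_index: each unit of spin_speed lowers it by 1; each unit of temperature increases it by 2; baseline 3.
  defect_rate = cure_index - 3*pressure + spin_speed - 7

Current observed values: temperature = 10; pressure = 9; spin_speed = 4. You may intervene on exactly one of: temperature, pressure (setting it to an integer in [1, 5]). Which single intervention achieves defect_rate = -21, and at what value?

set temperature = 5

Intervening on temperature: with other inputs at their observed values, defect_rate = 2*temperature - 31. Solving for -21 gives temperature = 5, within [1, 5].
Intervening on pressure: defect_rate = -3*pressure + 16. Reaching -21 requires pressure = 37/3, not an integer.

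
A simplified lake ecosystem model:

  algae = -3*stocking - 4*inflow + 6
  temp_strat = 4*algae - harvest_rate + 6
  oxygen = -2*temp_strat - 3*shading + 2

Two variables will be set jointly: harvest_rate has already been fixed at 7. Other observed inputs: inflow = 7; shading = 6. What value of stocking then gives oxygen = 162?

stocking = 0

With harvest_rate held at 7:
Substituting into the algae equation gives algae = -3*stocking - 22.
Substituting into the temp_strat equation gives temp_strat = -12*stocking - 89.
So oxygen = 24*stocking + 162.
Solve 24*stocking + 162 = 162: stocking = (162 - 162) / 24 = 0.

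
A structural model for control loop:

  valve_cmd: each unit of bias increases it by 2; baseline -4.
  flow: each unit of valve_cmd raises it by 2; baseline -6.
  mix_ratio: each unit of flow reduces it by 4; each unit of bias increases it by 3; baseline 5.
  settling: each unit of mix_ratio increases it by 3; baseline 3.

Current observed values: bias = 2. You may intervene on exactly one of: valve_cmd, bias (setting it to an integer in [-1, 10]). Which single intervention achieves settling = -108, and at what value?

Intervening on valve_cmd: with other inputs at their observed values, settling = -24*valve_cmd + 108. Solving for -108 gives valve_cmd = 9, within [-1, 10].
Intervening on bias: settling = -39*bias + 186. Reaching -108 requires bias = 98/13, not an integer.

set valve_cmd = 9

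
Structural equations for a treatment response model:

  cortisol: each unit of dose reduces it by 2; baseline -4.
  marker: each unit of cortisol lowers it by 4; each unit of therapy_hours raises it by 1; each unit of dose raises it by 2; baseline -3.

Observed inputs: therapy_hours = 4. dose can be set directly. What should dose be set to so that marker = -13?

Substituting into the marker equation gives marker = 10*dose + 17.
Solve 10*dose + 17 = -13: dose = (-13 - 17) / 10 = -3.

dose = -3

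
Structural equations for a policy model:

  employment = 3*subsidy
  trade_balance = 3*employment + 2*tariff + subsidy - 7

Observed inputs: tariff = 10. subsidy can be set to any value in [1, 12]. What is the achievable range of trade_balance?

Substituting into the trade_balance equation gives trade_balance = 10*subsidy + 13.
Linear in subsidy, so extremes are at the endpoints: subsidy = 1 gives trade_balance = 23; subsidy = 12 gives trade_balance = 133.

23 to 133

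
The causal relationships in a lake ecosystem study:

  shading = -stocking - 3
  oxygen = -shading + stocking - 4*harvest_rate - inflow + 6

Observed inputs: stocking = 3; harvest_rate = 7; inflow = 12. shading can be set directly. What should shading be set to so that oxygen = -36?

Intervening on shading fixes its value directly, overriding its dependence on stocking.
Substituting into the oxygen equation gives oxygen = -shading - 31.
Solve -shading - 31 = -36: shading = (-36 + 31) / -1 = 5.

shading = 5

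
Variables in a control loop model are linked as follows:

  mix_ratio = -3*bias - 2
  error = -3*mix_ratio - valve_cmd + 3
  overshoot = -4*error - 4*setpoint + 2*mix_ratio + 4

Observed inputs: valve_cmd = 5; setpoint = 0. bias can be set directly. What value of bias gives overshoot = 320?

Substituting into the error equation gives error = 9*bias + 4.
overshoot becomes -42*bias - 16.
Solve -42*bias - 16 = 320: bias = (320 + 16) / -42 = -8.

bias = -8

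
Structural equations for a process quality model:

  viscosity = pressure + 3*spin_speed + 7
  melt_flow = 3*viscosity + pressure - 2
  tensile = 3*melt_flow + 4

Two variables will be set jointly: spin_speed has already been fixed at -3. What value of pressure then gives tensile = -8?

With spin_speed held at -3:
Substituting into the viscosity equation gives viscosity = pressure - 2.
Substituting into the melt_flow equation gives melt_flow = 4*pressure - 8.
tensile becomes 12*pressure - 20.
Solve 12*pressure - 20 = -8: pressure = (-8 + 20) / 12 = 1.

pressure = 1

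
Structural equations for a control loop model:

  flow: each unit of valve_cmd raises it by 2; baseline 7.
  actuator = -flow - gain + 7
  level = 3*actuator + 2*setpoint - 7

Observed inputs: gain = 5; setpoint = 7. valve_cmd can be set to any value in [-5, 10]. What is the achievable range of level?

-68 to 22

Substituting into the actuator equation gives actuator = -2*valve_cmd - 5.
So level = -6*valve_cmd - 8.
Linear in valve_cmd, so extremes are at the endpoints: valve_cmd = -5 gives level = 22; valve_cmd = 10 gives level = -68.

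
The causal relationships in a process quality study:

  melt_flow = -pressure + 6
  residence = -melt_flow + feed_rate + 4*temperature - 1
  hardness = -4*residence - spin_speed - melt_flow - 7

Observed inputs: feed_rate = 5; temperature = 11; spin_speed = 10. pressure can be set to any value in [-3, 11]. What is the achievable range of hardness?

-224 to -182

Substituting into the residence equation gives residence = pressure + 42.
This gives hardness = -3*pressure - 191.
Linear in pressure, so extremes are at the endpoints: pressure = -3 gives hardness = -182; pressure = 11 gives hardness = -224.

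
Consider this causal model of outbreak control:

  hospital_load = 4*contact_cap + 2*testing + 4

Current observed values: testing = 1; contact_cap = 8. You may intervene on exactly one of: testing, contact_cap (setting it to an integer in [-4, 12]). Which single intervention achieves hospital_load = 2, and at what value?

set contact_cap = -1

Intervening on testing: hospital_load = 2*testing + 36. Reaching 2 requires testing = -17, outside [-4, 12].
Intervening on contact_cap: with other inputs at their observed values, hospital_load = 4*contact_cap + 6. Solving for 2 gives contact_cap = -1, within [-4, 12].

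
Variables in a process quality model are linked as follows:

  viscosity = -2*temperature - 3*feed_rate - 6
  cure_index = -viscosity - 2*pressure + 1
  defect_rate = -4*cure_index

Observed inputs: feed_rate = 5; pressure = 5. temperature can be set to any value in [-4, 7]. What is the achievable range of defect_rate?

-104 to -16

Substituting into the viscosity equation gives viscosity = -2*temperature - 21.
Substituting into the cure_index equation gives cure_index = 2*temperature + 12.
defect_rate becomes -8*temperature - 48.
Linear in temperature, so extremes are at the endpoints: temperature = -4 gives defect_rate = -16; temperature = 7 gives defect_rate = -104.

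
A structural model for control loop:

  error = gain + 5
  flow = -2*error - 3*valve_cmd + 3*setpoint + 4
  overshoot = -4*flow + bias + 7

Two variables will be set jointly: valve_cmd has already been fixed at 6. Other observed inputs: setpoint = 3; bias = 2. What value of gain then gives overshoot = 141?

With valve_cmd held at 6:
Substituting into the flow equation gives flow = -2*gain - 15.
overshoot becomes 8*gain + 69.
Solve 8*gain + 69 = 141: gain = (141 - 69) / 8 = 9.

gain = 9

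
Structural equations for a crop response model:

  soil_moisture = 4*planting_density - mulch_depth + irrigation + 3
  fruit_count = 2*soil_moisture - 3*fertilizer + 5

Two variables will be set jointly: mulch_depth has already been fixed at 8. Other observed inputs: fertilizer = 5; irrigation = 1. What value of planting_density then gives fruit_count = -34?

With mulch_depth held at 8:
Substituting into the soil_moisture equation gives soil_moisture = 4*planting_density - 4.
Substituting into the fruit_count equation gives fruit_count = 8*planting_density - 18.
Solve 8*planting_density - 18 = -34: planting_density = (-34 + 18) / 8 = -2.

planting_density = -2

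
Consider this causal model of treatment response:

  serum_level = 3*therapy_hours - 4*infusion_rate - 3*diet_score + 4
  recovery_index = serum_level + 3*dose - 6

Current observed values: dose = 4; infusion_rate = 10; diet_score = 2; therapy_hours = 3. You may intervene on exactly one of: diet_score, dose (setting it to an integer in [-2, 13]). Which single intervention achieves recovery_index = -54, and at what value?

Intervening on diet_score: with other inputs at their observed values, recovery_index = -3*diet_score - 21. Solving for -54 gives diet_score = 11, within [-2, 13].
Intervening on dose: recovery_index = 3*dose - 39. Reaching -54 requires dose = -5, outside [-2, 13].

set diet_score = 11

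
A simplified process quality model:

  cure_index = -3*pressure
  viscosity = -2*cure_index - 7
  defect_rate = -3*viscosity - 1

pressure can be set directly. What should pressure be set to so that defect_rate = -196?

pressure = 12

Substituting into the viscosity equation gives viscosity = 6*pressure - 7.
This gives defect_rate = -18*pressure + 20.
Solve -18*pressure + 20 = -196: pressure = (-196 - 20) / -18 = 12.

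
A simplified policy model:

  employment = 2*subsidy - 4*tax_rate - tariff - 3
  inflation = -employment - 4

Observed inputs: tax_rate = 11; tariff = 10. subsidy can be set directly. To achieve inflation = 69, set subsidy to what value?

subsidy = -8

Substituting into the employment equation gives employment = 2*subsidy - 57.
So inflation = -2*subsidy + 53.
Solve -2*subsidy + 53 = 69: subsidy = (69 - 53) / -2 = -8.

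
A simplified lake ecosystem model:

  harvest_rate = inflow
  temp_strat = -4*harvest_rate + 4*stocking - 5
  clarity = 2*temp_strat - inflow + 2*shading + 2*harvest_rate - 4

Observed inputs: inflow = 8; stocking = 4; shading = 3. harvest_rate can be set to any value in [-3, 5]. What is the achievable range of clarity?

Intervening on harvest_rate fixes its value directly, overriding its dependence on inflow.
Substituting into the temp_strat equation gives temp_strat = -4*harvest_rate + 11.
So clarity = -6*harvest_rate + 16.
Linear in harvest_rate, so extremes are at the endpoints: harvest_rate = -3 gives clarity = 34; harvest_rate = 5 gives clarity = -14.

-14 to 34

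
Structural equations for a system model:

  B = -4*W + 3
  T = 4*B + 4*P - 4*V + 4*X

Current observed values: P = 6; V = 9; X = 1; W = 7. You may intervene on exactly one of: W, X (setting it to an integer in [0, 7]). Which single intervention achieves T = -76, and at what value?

Intervening on W: with other inputs at their observed values, T = -16*W + 4. Solving for -76 gives W = 5, within [0, 7].
Intervening on X: T = 4*X - 112. Reaching -76 requires X = 9, outside [0, 7].

set W = 5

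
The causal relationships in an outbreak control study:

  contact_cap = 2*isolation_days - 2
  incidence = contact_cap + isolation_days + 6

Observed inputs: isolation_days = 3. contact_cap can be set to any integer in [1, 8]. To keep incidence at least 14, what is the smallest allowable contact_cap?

contact_cap = 5

Intervening on contact_cap fixes its value directly, overriding its dependence on isolation_days.
Substituting into the incidence equation gives incidence = contact_cap + 9.
Require contact_cap + 9 ≥ 14, so contact_cap ≥ 5.
The smallest integer in [1, 8] satisfying this is 5.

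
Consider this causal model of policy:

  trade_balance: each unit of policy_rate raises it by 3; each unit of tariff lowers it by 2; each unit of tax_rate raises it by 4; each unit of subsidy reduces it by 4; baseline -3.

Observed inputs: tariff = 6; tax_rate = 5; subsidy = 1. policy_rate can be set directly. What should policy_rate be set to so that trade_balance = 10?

Substituting into the trade_balance equation gives trade_balance = 3*policy_rate + 1.
Solve 3*policy_rate + 1 = 10: policy_rate = (10 - 1) / 3 = 3.

policy_rate = 3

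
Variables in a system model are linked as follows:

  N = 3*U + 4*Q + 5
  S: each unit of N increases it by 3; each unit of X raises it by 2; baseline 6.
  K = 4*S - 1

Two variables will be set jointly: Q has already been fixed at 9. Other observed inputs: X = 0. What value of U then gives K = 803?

With Q held at 9:
Substituting into the N equation gives N = 3*U + 41.
Substituting into the S equation gives S = 9*U + 129.
This gives K = 36*U + 515.
Solve 36*U + 515 = 803: U = (803 - 515) / 36 = 8.

U = 8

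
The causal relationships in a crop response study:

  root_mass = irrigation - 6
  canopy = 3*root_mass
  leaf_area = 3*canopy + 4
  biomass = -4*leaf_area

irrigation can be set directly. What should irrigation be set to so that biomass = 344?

irrigation = -4

Substituting into the canopy equation gives canopy = 3*irrigation - 18.
So leaf_area = 9*irrigation - 50.
biomass becomes -36*irrigation + 200.
Solve -36*irrigation + 200 = 344: irrigation = (344 - 200) / -36 = -4.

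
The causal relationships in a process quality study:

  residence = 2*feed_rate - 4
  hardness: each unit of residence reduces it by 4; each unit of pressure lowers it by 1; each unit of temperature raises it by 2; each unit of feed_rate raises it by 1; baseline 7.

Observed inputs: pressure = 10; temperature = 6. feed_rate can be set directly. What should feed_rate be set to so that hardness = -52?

feed_rate = 11

Substituting into the hardness equation gives hardness = -7*feed_rate + 25.
Solve -7*feed_rate + 25 = -52: feed_rate = (-52 - 25) / -7 = 11.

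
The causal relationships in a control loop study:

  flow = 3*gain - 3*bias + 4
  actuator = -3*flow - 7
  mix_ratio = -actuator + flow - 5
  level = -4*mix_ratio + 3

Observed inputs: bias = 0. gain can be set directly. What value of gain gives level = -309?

Substituting into the flow equation gives flow = 3*gain + 4.
Substituting into the actuator equation gives actuator = -9*gain - 19.
mix_ratio becomes 12*gain + 18.
This gives level = -48*gain - 69.
Solve -48*gain - 69 = -309: gain = (-309 + 69) / -48 = 5.

gain = 5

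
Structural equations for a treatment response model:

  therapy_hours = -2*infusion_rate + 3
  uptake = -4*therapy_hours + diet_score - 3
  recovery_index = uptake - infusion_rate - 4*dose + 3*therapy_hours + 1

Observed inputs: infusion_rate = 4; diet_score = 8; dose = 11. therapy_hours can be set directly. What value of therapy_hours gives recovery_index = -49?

therapy_hours = 7

Intervening on therapy_hours fixes its value directly, overriding its dependence on infusion_rate.
Substituting into the uptake equation gives uptake = -4*therapy_hours + 5.
Substituting into the recovery_index equation gives recovery_index = -therapy_hours - 42.
Solve -therapy_hours - 42 = -49: therapy_hours = (-49 + 42) / -1 = 7.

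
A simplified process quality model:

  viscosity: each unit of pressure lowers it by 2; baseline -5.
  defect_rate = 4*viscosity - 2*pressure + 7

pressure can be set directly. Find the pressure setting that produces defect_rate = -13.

Substituting into the defect_rate equation gives defect_rate = -10*pressure - 13.
Solve -10*pressure - 13 = -13: pressure = (-13 + 13) / -10 = 0.

pressure = 0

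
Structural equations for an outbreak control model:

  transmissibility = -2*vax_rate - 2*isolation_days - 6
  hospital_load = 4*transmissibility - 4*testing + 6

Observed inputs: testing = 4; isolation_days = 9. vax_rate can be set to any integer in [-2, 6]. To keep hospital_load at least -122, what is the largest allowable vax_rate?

vax_rate = 2

Substituting into the transmissibility equation gives transmissibility = -2*vax_rate - 24.
hospital_load becomes -8*vax_rate - 106.
Require -8*vax_rate - 106 ≥ -122, so vax_rate ≤ 2.
The largest integer in [-2, 6] satisfying this is 2.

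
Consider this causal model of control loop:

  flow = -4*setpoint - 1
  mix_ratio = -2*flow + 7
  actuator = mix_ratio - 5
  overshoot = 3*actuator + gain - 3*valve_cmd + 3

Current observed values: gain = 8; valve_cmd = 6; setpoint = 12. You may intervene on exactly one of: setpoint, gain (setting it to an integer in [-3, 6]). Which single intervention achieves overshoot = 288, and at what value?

set gain = 3

Intervening on setpoint: overshoot = 24*setpoint + 5. Reaching 288 requires setpoint = 283/24, not an integer.
Intervening on gain: with other inputs at their observed values, overshoot = gain + 285. Solving for 288 gives gain = 3, within [-3, 6].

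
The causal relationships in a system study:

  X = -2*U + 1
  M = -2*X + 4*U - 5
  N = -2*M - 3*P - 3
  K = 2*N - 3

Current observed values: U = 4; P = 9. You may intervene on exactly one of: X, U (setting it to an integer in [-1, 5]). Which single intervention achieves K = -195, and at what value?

Intervening on X: K = 8*X - 107. Reaching -195 requires X = -11, outside [-1, 5].
Intervening on U: with other inputs at their observed values, K = -32*U - 35. Solving for -195 gives U = 5, within [-1, 5].

set U = 5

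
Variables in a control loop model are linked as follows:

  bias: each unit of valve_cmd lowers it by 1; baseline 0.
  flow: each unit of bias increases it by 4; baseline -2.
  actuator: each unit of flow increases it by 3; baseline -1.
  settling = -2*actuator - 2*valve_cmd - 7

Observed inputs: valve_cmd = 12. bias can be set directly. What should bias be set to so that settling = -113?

Intervening on bias fixes its value directly, overriding its dependence on valve_cmd.
Substituting into the actuator equation gives actuator = 12*bias - 7.
Substituting into the settling equation gives settling = -24*bias - 17.
Solve -24*bias - 17 = -113: bias = (-113 + 17) / -24 = 4.

bias = 4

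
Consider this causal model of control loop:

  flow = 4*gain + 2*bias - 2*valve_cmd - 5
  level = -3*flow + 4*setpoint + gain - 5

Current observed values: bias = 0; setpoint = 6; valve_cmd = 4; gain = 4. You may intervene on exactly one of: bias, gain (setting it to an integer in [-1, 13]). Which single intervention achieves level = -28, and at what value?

set bias = 7

Intervening on bias: with other inputs at their observed values, level = -6*bias + 14. Solving for -28 gives bias = 7, within [-1, 13].
Intervening on gain: level = -11*gain + 58. Reaching -28 requires gain = 86/11, not an integer.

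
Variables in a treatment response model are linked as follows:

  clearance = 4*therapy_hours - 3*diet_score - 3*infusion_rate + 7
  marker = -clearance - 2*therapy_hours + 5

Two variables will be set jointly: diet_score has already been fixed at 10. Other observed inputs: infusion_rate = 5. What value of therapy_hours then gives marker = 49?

therapy_hours = -1

With diet_score held at 10:
Substituting into the clearance equation gives clearance = 4*therapy_hours - 38.
Substituting into the marker equation gives marker = -6*therapy_hours + 43.
Solve -6*therapy_hours + 43 = 49: therapy_hours = (49 - 43) / -6 = -1.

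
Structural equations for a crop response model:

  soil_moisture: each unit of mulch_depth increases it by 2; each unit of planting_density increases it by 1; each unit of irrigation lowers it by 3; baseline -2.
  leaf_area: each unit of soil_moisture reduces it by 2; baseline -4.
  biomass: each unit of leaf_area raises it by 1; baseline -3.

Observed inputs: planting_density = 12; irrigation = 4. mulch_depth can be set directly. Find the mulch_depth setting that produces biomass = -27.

mulch_depth = 6

Substituting into the soil_moisture equation gives soil_moisture = 2*mulch_depth - 2.
Substituting into the leaf_area equation gives leaf_area = -4*mulch_depth.
Substituting into the biomass equation gives biomass = -4*mulch_depth - 3.
Solve -4*mulch_depth - 3 = -27: mulch_depth = (-27 + 3) / -4 = 6.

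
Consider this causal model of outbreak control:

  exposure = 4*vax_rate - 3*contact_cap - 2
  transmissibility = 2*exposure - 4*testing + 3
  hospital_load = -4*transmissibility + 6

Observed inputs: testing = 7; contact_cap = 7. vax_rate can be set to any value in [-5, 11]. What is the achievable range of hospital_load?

Substituting into the exposure equation gives exposure = 4*vax_rate - 23.
This gives transmissibility = 8*vax_rate - 71.
This gives hospital_load = -32*vax_rate + 290.
Linear in vax_rate, so extremes are at the endpoints: vax_rate = -5 gives hospital_load = 450; vax_rate = 11 gives hospital_load = -62.

-62 to 450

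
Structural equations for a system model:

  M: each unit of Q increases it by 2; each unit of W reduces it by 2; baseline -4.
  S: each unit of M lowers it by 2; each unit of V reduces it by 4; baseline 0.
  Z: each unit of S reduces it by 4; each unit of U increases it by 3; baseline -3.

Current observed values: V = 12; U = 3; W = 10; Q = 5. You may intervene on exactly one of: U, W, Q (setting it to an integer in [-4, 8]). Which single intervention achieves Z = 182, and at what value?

Intervening on U: Z = 3*U + 77. Reaching 182 requires U = 35, outside [-4, 8].
Intervening on W: with other inputs at their observed values, Z = -16*W + 246. Solving for 182 gives W = 4, within [-4, 8].
Intervening on Q: Z = 16*Q + 6. Reaching 182 requires Q = 11, outside [-4, 8].

set W = 4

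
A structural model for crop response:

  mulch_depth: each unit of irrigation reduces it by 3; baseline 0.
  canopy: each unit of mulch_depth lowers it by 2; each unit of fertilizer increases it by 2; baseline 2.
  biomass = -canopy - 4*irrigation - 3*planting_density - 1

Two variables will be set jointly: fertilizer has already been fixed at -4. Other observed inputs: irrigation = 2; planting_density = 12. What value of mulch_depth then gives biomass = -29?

With fertilizer held at -4:
Intervening on mulch_depth fixes its value directly, overriding its dependence on irrigation.
Substituting into the canopy equation gives canopy = -2*mulch_depth - 6.
Substituting into the biomass equation gives biomass = 2*mulch_depth - 39.
Solve 2*mulch_depth - 39 = -29: mulch_depth = (-29 + 39) / 2 = 5.

mulch_depth = 5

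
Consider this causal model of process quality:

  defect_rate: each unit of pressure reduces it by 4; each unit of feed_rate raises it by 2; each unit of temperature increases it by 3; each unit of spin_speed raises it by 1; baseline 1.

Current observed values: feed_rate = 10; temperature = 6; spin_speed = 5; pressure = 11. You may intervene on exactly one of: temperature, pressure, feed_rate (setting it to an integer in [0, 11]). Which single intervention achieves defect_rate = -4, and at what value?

Intervening on temperature: defect_rate = 3*temperature - 18. Reaching -4 requires temperature = 14/3, not an integer.
Intervening on pressure: defect_rate = -4*pressure + 44. Reaching -4 requires pressure = 12, outside [0, 11].
Intervening on feed_rate: with other inputs at their observed values, defect_rate = 2*feed_rate - 20. Solving for -4 gives feed_rate = 8, within [0, 11].

set feed_rate = 8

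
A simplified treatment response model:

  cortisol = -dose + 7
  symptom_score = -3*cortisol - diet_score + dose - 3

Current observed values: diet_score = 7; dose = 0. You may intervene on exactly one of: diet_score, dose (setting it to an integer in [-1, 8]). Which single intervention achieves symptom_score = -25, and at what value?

set diet_score = 1

Intervening on diet_score: with other inputs at their observed values, symptom_score = -diet_score - 24. Solving for -25 gives diet_score = 1, within [-1, 8].
Intervening on dose: symptom_score = 4*dose - 31. Reaching -25 requires dose = 3/2, not an integer.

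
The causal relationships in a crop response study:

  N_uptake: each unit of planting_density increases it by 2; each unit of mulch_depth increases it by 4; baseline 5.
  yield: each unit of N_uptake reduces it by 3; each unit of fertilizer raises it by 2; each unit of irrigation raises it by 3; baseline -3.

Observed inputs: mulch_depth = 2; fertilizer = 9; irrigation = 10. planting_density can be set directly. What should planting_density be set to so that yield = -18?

planting_density = 4

Substituting into the N_uptake equation gives N_uptake = 2*planting_density + 13.
So yield = -6*planting_density + 6.
Solve -6*planting_density + 6 = -18: planting_density = (-18 - 6) / -6 = 4.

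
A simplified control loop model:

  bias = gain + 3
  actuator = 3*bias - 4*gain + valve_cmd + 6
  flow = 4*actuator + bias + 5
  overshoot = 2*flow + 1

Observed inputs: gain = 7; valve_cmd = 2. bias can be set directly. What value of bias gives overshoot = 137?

bias = 11

Intervening on bias fixes its value directly, overriding its dependence on gain.
Substituting into the actuator equation gives actuator = 3*bias - 20.
Substituting into the flow equation gives flow = 13*bias - 75.
Substituting into the overshoot equation gives overshoot = 26*bias - 149.
Solve 26*bias - 149 = 137: bias = (137 + 149) / 26 = 11.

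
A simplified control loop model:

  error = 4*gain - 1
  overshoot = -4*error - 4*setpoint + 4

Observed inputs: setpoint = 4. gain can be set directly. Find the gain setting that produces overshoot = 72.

gain = -5

Substituting into the overshoot equation gives overshoot = -16*gain - 8.
Solve -16*gain - 8 = 72: gain = (72 + 8) / -16 = -5.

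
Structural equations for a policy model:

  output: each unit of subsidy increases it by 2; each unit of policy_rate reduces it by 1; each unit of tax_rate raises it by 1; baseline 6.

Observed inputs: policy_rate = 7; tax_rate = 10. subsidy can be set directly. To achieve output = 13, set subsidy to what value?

Substituting into the output equation gives output = 2*subsidy + 9.
Solve 2*subsidy + 9 = 13: subsidy = (13 - 9) / 2 = 2.

subsidy = 2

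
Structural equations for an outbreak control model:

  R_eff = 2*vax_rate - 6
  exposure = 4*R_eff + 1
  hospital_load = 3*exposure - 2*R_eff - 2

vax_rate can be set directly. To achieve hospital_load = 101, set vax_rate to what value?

Substituting into the exposure equation gives exposure = 8*vax_rate - 23.
So hospital_load = 20*vax_rate - 59.
Solve 20*vax_rate - 59 = 101: vax_rate = (101 + 59) / 20 = 8.

vax_rate = 8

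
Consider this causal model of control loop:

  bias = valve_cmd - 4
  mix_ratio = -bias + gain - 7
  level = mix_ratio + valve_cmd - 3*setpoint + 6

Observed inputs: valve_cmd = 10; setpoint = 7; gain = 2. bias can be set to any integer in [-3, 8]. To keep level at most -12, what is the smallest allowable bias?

Intervening on bias fixes its value directly, overriding its dependence on valve_cmd.
Substituting into the mix_ratio equation gives mix_ratio = -bias - 5.
Substituting into the level equation gives level = -bias - 10.
Require -bias - 10 ≤ -12, so bias ≥ 2.
The smallest integer in [-3, 8] satisfying this is 2.

bias = 2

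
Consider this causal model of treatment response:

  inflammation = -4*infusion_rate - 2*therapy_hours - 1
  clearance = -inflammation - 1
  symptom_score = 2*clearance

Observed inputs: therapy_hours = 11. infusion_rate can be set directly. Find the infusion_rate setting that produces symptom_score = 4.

Substituting into the inflammation equation gives inflammation = -4*infusion_rate - 23.
Substituting into the clearance equation gives clearance = 4*infusion_rate + 22.
Substituting into the symptom_score equation gives symptom_score = 8*infusion_rate + 44.
Solve 8*infusion_rate + 44 = 4: infusion_rate = (4 - 44) / 8 = -5.

infusion_rate = -5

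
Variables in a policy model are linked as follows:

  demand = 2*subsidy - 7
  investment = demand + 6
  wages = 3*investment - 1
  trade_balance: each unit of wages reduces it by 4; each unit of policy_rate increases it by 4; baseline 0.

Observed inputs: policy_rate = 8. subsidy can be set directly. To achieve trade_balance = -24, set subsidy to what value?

subsidy = 3

Substituting into the investment equation gives investment = 2*subsidy - 1.
So wages = 6*subsidy - 4.
Substituting into the trade_balance equation gives trade_balance = -24*subsidy + 48.
Solve -24*subsidy + 48 = -24: subsidy = (-24 - 48) / -24 = 3.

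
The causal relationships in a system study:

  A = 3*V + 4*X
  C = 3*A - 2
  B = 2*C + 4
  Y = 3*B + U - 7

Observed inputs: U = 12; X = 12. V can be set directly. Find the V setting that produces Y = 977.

V = 2

Substituting into the A equation gives A = 3*V + 48.
This gives C = 9*V + 142.
This gives B = 18*V + 288.
So Y = 54*V + 869.
Solve 54*V + 869 = 977: V = (977 - 869) / 54 = 2.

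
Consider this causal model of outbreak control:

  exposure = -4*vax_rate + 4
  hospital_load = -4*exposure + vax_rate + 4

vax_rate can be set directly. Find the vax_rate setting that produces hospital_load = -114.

Substituting into the hospital_load equation gives hospital_load = 17*vax_rate - 12.
Solve 17*vax_rate - 12 = -114: vax_rate = (-114 + 12) / 17 = -6.

vax_rate = -6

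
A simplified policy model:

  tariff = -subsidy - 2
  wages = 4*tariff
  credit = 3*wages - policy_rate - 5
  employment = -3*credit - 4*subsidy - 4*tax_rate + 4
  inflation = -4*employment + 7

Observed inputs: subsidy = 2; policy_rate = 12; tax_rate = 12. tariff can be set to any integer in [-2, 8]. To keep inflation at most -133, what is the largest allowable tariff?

Intervening on tariff fixes its value directly, overriding its dependence on subsidy.
Substituting into the credit equation gives credit = 12*tariff - 17.
employment becomes -36*tariff - 1.
inflation becomes 144*tariff + 11.
Require 144*tariff + 11 ≤ -133, so tariff ≤ -1.
The largest integer in [-2, 8] satisfying this is -1.

tariff = -1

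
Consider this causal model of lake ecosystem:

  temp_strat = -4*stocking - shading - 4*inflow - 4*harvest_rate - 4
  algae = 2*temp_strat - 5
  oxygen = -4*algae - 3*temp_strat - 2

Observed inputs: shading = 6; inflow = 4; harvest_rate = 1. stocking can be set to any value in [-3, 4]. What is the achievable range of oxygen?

Substituting into the temp_strat equation gives temp_strat = -4*stocking - 30.
So algae = -8*stocking - 65.
Substituting into the oxygen equation gives oxygen = 44*stocking + 348.
Linear in stocking, so extremes are at the endpoints: stocking = -3 gives oxygen = 216; stocking = 4 gives oxygen = 524.

216 to 524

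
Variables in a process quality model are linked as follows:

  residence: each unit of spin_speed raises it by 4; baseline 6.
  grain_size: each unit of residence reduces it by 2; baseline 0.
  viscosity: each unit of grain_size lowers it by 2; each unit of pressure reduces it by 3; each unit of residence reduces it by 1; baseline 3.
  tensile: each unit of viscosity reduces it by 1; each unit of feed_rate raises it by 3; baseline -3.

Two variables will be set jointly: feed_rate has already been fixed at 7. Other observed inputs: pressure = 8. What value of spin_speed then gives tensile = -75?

With feed_rate held at 7:
Substituting into the grain_size equation gives grain_size = -8*spin_speed - 12.
This gives viscosity = 12*spin_speed - 3.
So tensile = -12*spin_speed + 21.
Solve -12*spin_speed + 21 = -75: spin_speed = (-75 - 21) / -12 = 8.

spin_speed = 8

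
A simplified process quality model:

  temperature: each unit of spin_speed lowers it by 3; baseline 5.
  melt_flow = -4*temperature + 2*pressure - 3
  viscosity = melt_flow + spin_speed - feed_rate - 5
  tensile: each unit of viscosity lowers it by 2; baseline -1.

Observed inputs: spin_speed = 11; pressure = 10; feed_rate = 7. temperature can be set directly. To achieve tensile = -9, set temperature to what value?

Intervening on temperature fixes its value directly, overriding its dependence on spin_speed.
Substituting into the melt_flow equation gives melt_flow = -4*temperature + 17.
So viscosity = -4*temperature + 16.
tensile becomes 8*temperature - 33.
Solve 8*temperature - 33 = -9: temperature = (-9 + 33) / 8 = 3.

temperature = 3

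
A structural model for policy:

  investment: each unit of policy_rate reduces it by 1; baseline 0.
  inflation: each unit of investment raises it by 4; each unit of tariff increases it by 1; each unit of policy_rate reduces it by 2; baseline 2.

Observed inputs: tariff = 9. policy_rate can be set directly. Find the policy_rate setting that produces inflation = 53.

policy_rate = -7

Substituting into the inflation equation gives inflation = -6*policy_rate + 11.
Solve -6*policy_rate + 11 = 53: policy_rate = (53 - 11) / -6 = -7.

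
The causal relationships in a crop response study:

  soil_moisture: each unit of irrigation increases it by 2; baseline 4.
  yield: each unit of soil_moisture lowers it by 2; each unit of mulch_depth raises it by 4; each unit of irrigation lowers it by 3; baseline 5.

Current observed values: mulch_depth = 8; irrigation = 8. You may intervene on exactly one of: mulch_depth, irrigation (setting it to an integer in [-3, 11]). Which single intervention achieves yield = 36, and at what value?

Intervening on mulch_depth: yield = 4*mulch_depth - 59. Reaching 36 requires mulch_depth = 95/4, not an integer.
Intervening on irrigation: with other inputs at their observed values, yield = -7*irrigation + 29. Solving for 36 gives irrigation = -1, within [-3, 11].

set irrigation = -1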